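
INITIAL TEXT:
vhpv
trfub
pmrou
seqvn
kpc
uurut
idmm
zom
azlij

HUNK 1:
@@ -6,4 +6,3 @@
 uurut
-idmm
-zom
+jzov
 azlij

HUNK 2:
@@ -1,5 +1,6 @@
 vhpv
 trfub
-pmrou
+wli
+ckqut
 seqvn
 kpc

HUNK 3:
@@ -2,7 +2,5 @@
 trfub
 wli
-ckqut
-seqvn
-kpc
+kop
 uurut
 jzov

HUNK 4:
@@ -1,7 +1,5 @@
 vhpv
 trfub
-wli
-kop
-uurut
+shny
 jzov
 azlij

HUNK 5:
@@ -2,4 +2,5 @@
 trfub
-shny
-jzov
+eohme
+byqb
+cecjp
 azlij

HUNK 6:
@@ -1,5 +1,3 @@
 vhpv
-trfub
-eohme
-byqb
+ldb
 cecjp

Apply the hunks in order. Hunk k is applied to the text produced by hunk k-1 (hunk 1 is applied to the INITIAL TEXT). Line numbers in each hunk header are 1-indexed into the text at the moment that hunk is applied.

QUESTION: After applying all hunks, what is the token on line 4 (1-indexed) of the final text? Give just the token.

Hunk 1: at line 6 remove [idmm,zom] add [jzov] -> 8 lines: vhpv trfub pmrou seqvn kpc uurut jzov azlij
Hunk 2: at line 1 remove [pmrou] add [wli,ckqut] -> 9 lines: vhpv trfub wli ckqut seqvn kpc uurut jzov azlij
Hunk 3: at line 2 remove [ckqut,seqvn,kpc] add [kop] -> 7 lines: vhpv trfub wli kop uurut jzov azlij
Hunk 4: at line 1 remove [wli,kop,uurut] add [shny] -> 5 lines: vhpv trfub shny jzov azlij
Hunk 5: at line 2 remove [shny,jzov] add [eohme,byqb,cecjp] -> 6 lines: vhpv trfub eohme byqb cecjp azlij
Hunk 6: at line 1 remove [trfub,eohme,byqb] add [ldb] -> 4 lines: vhpv ldb cecjp azlij
Final line 4: azlij

Answer: azlij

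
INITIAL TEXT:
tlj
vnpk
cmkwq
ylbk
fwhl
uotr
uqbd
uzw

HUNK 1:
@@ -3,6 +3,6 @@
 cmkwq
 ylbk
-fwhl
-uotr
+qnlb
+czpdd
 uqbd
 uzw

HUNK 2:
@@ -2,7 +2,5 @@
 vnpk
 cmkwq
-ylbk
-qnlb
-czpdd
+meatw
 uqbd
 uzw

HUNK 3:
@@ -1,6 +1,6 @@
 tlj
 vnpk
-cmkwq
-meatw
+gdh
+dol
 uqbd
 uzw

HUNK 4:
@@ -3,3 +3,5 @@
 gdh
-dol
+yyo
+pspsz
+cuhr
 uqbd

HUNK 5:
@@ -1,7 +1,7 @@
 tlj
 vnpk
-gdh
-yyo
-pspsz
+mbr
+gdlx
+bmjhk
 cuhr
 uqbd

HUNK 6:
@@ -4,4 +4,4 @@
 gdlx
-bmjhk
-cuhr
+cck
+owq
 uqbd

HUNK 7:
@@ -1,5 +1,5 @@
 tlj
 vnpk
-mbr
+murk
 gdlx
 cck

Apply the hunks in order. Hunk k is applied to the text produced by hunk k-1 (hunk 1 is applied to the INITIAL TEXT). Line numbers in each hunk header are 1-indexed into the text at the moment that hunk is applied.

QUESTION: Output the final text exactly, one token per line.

Answer: tlj
vnpk
murk
gdlx
cck
owq
uqbd
uzw

Derivation:
Hunk 1: at line 3 remove [fwhl,uotr] add [qnlb,czpdd] -> 8 lines: tlj vnpk cmkwq ylbk qnlb czpdd uqbd uzw
Hunk 2: at line 2 remove [ylbk,qnlb,czpdd] add [meatw] -> 6 lines: tlj vnpk cmkwq meatw uqbd uzw
Hunk 3: at line 1 remove [cmkwq,meatw] add [gdh,dol] -> 6 lines: tlj vnpk gdh dol uqbd uzw
Hunk 4: at line 3 remove [dol] add [yyo,pspsz,cuhr] -> 8 lines: tlj vnpk gdh yyo pspsz cuhr uqbd uzw
Hunk 5: at line 1 remove [gdh,yyo,pspsz] add [mbr,gdlx,bmjhk] -> 8 lines: tlj vnpk mbr gdlx bmjhk cuhr uqbd uzw
Hunk 6: at line 4 remove [bmjhk,cuhr] add [cck,owq] -> 8 lines: tlj vnpk mbr gdlx cck owq uqbd uzw
Hunk 7: at line 1 remove [mbr] add [murk] -> 8 lines: tlj vnpk murk gdlx cck owq uqbd uzw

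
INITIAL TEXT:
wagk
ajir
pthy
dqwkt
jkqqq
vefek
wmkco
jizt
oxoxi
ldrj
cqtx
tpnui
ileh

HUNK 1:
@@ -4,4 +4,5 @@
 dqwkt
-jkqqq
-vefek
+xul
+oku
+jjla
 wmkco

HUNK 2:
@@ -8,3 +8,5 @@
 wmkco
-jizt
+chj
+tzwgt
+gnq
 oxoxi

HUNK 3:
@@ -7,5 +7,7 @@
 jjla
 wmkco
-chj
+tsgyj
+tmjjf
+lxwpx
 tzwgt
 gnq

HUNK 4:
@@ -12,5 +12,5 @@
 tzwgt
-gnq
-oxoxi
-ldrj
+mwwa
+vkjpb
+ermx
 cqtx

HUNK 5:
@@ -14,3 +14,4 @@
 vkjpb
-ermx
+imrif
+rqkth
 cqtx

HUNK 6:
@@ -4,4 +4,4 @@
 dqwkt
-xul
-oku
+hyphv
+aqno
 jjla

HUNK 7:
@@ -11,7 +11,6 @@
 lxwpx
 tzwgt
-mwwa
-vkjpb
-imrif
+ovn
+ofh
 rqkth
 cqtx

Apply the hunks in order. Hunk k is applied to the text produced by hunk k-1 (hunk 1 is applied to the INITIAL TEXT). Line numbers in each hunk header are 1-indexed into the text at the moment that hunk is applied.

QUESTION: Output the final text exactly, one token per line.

Answer: wagk
ajir
pthy
dqwkt
hyphv
aqno
jjla
wmkco
tsgyj
tmjjf
lxwpx
tzwgt
ovn
ofh
rqkth
cqtx
tpnui
ileh

Derivation:
Hunk 1: at line 4 remove [jkqqq,vefek] add [xul,oku,jjla] -> 14 lines: wagk ajir pthy dqwkt xul oku jjla wmkco jizt oxoxi ldrj cqtx tpnui ileh
Hunk 2: at line 8 remove [jizt] add [chj,tzwgt,gnq] -> 16 lines: wagk ajir pthy dqwkt xul oku jjla wmkco chj tzwgt gnq oxoxi ldrj cqtx tpnui ileh
Hunk 3: at line 7 remove [chj] add [tsgyj,tmjjf,lxwpx] -> 18 lines: wagk ajir pthy dqwkt xul oku jjla wmkco tsgyj tmjjf lxwpx tzwgt gnq oxoxi ldrj cqtx tpnui ileh
Hunk 4: at line 12 remove [gnq,oxoxi,ldrj] add [mwwa,vkjpb,ermx] -> 18 lines: wagk ajir pthy dqwkt xul oku jjla wmkco tsgyj tmjjf lxwpx tzwgt mwwa vkjpb ermx cqtx tpnui ileh
Hunk 5: at line 14 remove [ermx] add [imrif,rqkth] -> 19 lines: wagk ajir pthy dqwkt xul oku jjla wmkco tsgyj tmjjf lxwpx tzwgt mwwa vkjpb imrif rqkth cqtx tpnui ileh
Hunk 6: at line 4 remove [xul,oku] add [hyphv,aqno] -> 19 lines: wagk ajir pthy dqwkt hyphv aqno jjla wmkco tsgyj tmjjf lxwpx tzwgt mwwa vkjpb imrif rqkth cqtx tpnui ileh
Hunk 7: at line 11 remove [mwwa,vkjpb,imrif] add [ovn,ofh] -> 18 lines: wagk ajir pthy dqwkt hyphv aqno jjla wmkco tsgyj tmjjf lxwpx tzwgt ovn ofh rqkth cqtx tpnui ileh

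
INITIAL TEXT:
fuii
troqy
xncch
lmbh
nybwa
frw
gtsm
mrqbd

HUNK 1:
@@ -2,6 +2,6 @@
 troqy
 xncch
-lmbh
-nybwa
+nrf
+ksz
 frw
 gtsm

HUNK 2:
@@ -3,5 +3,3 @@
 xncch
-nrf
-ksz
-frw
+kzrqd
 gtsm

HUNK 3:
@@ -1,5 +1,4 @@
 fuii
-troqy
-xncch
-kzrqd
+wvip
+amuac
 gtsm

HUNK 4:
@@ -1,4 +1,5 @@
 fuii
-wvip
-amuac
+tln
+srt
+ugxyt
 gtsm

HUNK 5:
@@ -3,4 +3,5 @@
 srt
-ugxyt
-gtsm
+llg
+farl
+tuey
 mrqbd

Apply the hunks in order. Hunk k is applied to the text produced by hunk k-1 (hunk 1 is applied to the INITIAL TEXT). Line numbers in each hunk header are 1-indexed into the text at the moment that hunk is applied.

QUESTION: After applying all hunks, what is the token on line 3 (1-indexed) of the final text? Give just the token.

Hunk 1: at line 2 remove [lmbh,nybwa] add [nrf,ksz] -> 8 lines: fuii troqy xncch nrf ksz frw gtsm mrqbd
Hunk 2: at line 3 remove [nrf,ksz,frw] add [kzrqd] -> 6 lines: fuii troqy xncch kzrqd gtsm mrqbd
Hunk 3: at line 1 remove [troqy,xncch,kzrqd] add [wvip,amuac] -> 5 lines: fuii wvip amuac gtsm mrqbd
Hunk 4: at line 1 remove [wvip,amuac] add [tln,srt,ugxyt] -> 6 lines: fuii tln srt ugxyt gtsm mrqbd
Hunk 5: at line 3 remove [ugxyt,gtsm] add [llg,farl,tuey] -> 7 lines: fuii tln srt llg farl tuey mrqbd
Final line 3: srt

Answer: srt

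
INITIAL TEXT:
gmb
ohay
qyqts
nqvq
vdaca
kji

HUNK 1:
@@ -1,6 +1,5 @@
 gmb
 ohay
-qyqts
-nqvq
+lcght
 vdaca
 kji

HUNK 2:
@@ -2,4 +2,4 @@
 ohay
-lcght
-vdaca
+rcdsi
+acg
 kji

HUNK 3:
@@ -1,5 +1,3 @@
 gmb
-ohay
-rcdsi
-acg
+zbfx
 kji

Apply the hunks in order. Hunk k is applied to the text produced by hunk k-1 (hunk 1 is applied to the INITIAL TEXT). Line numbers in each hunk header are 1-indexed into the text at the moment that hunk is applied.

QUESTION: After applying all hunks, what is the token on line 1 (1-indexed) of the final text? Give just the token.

Hunk 1: at line 1 remove [qyqts,nqvq] add [lcght] -> 5 lines: gmb ohay lcght vdaca kji
Hunk 2: at line 2 remove [lcght,vdaca] add [rcdsi,acg] -> 5 lines: gmb ohay rcdsi acg kji
Hunk 3: at line 1 remove [ohay,rcdsi,acg] add [zbfx] -> 3 lines: gmb zbfx kji
Final line 1: gmb

Answer: gmb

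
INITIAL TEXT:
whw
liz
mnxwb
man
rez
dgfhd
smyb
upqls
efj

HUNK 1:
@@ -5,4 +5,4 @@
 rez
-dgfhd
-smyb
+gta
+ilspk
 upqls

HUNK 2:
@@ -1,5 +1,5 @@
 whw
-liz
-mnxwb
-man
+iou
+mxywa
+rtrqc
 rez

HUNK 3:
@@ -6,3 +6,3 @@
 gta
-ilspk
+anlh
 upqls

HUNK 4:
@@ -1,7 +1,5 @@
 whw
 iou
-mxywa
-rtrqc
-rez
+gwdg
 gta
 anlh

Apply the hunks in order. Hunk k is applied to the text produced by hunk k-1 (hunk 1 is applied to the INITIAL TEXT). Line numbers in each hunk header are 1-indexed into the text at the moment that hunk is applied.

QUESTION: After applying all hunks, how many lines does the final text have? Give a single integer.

Hunk 1: at line 5 remove [dgfhd,smyb] add [gta,ilspk] -> 9 lines: whw liz mnxwb man rez gta ilspk upqls efj
Hunk 2: at line 1 remove [liz,mnxwb,man] add [iou,mxywa,rtrqc] -> 9 lines: whw iou mxywa rtrqc rez gta ilspk upqls efj
Hunk 3: at line 6 remove [ilspk] add [anlh] -> 9 lines: whw iou mxywa rtrqc rez gta anlh upqls efj
Hunk 4: at line 1 remove [mxywa,rtrqc,rez] add [gwdg] -> 7 lines: whw iou gwdg gta anlh upqls efj
Final line count: 7

Answer: 7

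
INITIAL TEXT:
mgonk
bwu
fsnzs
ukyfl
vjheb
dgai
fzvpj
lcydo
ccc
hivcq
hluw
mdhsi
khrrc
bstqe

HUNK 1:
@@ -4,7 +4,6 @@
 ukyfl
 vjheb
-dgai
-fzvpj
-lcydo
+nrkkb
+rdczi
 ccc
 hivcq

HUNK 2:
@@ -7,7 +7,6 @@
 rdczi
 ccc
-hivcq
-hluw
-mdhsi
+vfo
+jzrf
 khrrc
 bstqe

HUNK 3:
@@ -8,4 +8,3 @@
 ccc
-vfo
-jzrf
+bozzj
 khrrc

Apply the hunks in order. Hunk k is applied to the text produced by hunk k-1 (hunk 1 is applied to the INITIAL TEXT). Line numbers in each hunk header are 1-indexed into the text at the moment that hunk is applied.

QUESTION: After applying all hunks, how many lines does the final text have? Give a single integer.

Hunk 1: at line 4 remove [dgai,fzvpj,lcydo] add [nrkkb,rdczi] -> 13 lines: mgonk bwu fsnzs ukyfl vjheb nrkkb rdczi ccc hivcq hluw mdhsi khrrc bstqe
Hunk 2: at line 7 remove [hivcq,hluw,mdhsi] add [vfo,jzrf] -> 12 lines: mgonk bwu fsnzs ukyfl vjheb nrkkb rdczi ccc vfo jzrf khrrc bstqe
Hunk 3: at line 8 remove [vfo,jzrf] add [bozzj] -> 11 lines: mgonk bwu fsnzs ukyfl vjheb nrkkb rdczi ccc bozzj khrrc bstqe
Final line count: 11

Answer: 11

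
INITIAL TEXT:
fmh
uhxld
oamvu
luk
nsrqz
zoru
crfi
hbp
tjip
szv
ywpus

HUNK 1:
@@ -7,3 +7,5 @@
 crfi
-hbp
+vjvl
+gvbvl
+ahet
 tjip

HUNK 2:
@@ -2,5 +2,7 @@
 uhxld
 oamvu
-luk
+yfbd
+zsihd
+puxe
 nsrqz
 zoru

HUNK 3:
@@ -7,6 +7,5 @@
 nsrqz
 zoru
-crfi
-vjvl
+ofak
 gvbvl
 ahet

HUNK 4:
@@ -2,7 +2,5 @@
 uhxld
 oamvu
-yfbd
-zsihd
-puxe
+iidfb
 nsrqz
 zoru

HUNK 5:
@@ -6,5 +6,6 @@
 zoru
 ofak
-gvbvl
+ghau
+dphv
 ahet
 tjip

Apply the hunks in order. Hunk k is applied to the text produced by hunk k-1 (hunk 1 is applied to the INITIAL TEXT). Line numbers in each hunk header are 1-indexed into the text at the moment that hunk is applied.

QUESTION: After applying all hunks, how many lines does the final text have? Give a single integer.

Answer: 13

Derivation:
Hunk 1: at line 7 remove [hbp] add [vjvl,gvbvl,ahet] -> 13 lines: fmh uhxld oamvu luk nsrqz zoru crfi vjvl gvbvl ahet tjip szv ywpus
Hunk 2: at line 2 remove [luk] add [yfbd,zsihd,puxe] -> 15 lines: fmh uhxld oamvu yfbd zsihd puxe nsrqz zoru crfi vjvl gvbvl ahet tjip szv ywpus
Hunk 3: at line 7 remove [crfi,vjvl] add [ofak] -> 14 lines: fmh uhxld oamvu yfbd zsihd puxe nsrqz zoru ofak gvbvl ahet tjip szv ywpus
Hunk 4: at line 2 remove [yfbd,zsihd,puxe] add [iidfb] -> 12 lines: fmh uhxld oamvu iidfb nsrqz zoru ofak gvbvl ahet tjip szv ywpus
Hunk 5: at line 6 remove [gvbvl] add [ghau,dphv] -> 13 lines: fmh uhxld oamvu iidfb nsrqz zoru ofak ghau dphv ahet tjip szv ywpus
Final line count: 13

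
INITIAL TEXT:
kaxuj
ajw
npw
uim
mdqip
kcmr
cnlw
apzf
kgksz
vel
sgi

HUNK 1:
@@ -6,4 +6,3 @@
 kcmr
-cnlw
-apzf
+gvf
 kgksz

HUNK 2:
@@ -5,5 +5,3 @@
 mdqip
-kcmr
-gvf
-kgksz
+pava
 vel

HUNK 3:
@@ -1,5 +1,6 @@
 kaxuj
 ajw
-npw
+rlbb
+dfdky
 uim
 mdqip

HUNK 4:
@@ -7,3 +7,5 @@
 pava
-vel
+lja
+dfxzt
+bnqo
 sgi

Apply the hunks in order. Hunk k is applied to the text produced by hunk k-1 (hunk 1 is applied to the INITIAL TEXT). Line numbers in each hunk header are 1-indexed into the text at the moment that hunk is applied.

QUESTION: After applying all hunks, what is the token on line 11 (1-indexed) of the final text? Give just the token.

Hunk 1: at line 6 remove [cnlw,apzf] add [gvf] -> 10 lines: kaxuj ajw npw uim mdqip kcmr gvf kgksz vel sgi
Hunk 2: at line 5 remove [kcmr,gvf,kgksz] add [pava] -> 8 lines: kaxuj ajw npw uim mdqip pava vel sgi
Hunk 3: at line 1 remove [npw] add [rlbb,dfdky] -> 9 lines: kaxuj ajw rlbb dfdky uim mdqip pava vel sgi
Hunk 4: at line 7 remove [vel] add [lja,dfxzt,bnqo] -> 11 lines: kaxuj ajw rlbb dfdky uim mdqip pava lja dfxzt bnqo sgi
Final line 11: sgi

Answer: sgi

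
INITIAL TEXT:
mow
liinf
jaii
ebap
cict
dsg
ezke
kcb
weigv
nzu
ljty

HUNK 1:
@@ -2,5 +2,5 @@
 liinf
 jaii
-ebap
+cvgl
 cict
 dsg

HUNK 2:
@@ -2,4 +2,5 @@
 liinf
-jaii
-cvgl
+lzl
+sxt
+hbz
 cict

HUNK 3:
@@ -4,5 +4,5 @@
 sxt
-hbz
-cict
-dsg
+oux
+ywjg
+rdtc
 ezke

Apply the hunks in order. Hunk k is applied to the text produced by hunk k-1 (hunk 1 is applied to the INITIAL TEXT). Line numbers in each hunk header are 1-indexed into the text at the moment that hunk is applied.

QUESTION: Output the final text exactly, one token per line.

Hunk 1: at line 2 remove [ebap] add [cvgl] -> 11 lines: mow liinf jaii cvgl cict dsg ezke kcb weigv nzu ljty
Hunk 2: at line 2 remove [jaii,cvgl] add [lzl,sxt,hbz] -> 12 lines: mow liinf lzl sxt hbz cict dsg ezke kcb weigv nzu ljty
Hunk 3: at line 4 remove [hbz,cict,dsg] add [oux,ywjg,rdtc] -> 12 lines: mow liinf lzl sxt oux ywjg rdtc ezke kcb weigv nzu ljty

Answer: mow
liinf
lzl
sxt
oux
ywjg
rdtc
ezke
kcb
weigv
nzu
ljty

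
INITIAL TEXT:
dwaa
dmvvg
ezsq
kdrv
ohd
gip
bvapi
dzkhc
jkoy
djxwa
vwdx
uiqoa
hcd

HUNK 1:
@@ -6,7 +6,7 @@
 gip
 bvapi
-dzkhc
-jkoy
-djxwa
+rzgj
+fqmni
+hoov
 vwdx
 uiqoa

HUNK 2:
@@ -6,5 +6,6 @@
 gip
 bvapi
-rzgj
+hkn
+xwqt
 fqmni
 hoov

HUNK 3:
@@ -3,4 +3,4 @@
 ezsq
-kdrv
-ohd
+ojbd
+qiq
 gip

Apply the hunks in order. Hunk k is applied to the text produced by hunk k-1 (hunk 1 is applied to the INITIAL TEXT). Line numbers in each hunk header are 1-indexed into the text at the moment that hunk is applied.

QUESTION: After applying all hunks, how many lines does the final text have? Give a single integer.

Answer: 14

Derivation:
Hunk 1: at line 6 remove [dzkhc,jkoy,djxwa] add [rzgj,fqmni,hoov] -> 13 lines: dwaa dmvvg ezsq kdrv ohd gip bvapi rzgj fqmni hoov vwdx uiqoa hcd
Hunk 2: at line 6 remove [rzgj] add [hkn,xwqt] -> 14 lines: dwaa dmvvg ezsq kdrv ohd gip bvapi hkn xwqt fqmni hoov vwdx uiqoa hcd
Hunk 3: at line 3 remove [kdrv,ohd] add [ojbd,qiq] -> 14 lines: dwaa dmvvg ezsq ojbd qiq gip bvapi hkn xwqt fqmni hoov vwdx uiqoa hcd
Final line count: 14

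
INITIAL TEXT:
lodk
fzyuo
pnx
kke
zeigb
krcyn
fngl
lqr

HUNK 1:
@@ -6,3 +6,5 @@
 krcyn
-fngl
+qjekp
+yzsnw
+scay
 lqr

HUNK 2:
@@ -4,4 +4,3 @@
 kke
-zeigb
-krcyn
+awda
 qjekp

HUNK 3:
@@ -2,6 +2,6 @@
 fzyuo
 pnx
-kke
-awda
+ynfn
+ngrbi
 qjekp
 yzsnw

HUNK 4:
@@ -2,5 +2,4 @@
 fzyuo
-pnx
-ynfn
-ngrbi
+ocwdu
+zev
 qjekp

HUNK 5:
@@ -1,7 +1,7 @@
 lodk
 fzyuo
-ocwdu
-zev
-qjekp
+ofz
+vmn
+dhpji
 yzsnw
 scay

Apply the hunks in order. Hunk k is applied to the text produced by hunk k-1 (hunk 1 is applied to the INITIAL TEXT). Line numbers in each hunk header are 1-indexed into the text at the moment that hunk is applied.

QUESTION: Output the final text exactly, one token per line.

Hunk 1: at line 6 remove [fngl] add [qjekp,yzsnw,scay] -> 10 lines: lodk fzyuo pnx kke zeigb krcyn qjekp yzsnw scay lqr
Hunk 2: at line 4 remove [zeigb,krcyn] add [awda] -> 9 lines: lodk fzyuo pnx kke awda qjekp yzsnw scay lqr
Hunk 3: at line 2 remove [kke,awda] add [ynfn,ngrbi] -> 9 lines: lodk fzyuo pnx ynfn ngrbi qjekp yzsnw scay lqr
Hunk 4: at line 2 remove [pnx,ynfn,ngrbi] add [ocwdu,zev] -> 8 lines: lodk fzyuo ocwdu zev qjekp yzsnw scay lqr
Hunk 5: at line 1 remove [ocwdu,zev,qjekp] add [ofz,vmn,dhpji] -> 8 lines: lodk fzyuo ofz vmn dhpji yzsnw scay lqr

Answer: lodk
fzyuo
ofz
vmn
dhpji
yzsnw
scay
lqr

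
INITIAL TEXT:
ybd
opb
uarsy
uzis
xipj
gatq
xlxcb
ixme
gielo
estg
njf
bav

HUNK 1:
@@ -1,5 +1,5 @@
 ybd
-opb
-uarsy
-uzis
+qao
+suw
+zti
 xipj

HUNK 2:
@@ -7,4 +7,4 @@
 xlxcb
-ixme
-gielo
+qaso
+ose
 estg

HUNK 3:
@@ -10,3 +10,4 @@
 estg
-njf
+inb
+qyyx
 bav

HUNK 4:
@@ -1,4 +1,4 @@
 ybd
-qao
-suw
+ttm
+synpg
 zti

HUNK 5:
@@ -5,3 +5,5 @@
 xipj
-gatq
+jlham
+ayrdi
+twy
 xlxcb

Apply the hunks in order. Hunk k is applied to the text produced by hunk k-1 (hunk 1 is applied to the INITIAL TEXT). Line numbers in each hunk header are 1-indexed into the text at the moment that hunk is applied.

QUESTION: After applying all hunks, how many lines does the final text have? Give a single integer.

Answer: 15

Derivation:
Hunk 1: at line 1 remove [opb,uarsy,uzis] add [qao,suw,zti] -> 12 lines: ybd qao suw zti xipj gatq xlxcb ixme gielo estg njf bav
Hunk 2: at line 7 remove [ixme,gielo] add [qaso,ose] -> 12 lines: ybd qao suw zti xipj gatq xlxcb qaso ose estg njf bav
Hunk 3: at line 10 remove [njf] add [inb,qyyx] -> 13 lines: ybd qao suw zti xipj gatq xlxcb qaso ose estg inb qyyx bav
Hunk 4: at line 1 remove [qao,suw] add [ttm,synpg] -> 13 lines: ybd ttm synpg zti xipj gatq xlxcb qaso ose estg inb qyyx bav
Hunk 5: at line 5 remove [gatq] add [jlham,ayrdi,twy] -> 15 lines: ybd ttm synpg zti xipj jlham ayrdi twy xlxcb qaso ose estg inb qyyx bav
Final line count: 15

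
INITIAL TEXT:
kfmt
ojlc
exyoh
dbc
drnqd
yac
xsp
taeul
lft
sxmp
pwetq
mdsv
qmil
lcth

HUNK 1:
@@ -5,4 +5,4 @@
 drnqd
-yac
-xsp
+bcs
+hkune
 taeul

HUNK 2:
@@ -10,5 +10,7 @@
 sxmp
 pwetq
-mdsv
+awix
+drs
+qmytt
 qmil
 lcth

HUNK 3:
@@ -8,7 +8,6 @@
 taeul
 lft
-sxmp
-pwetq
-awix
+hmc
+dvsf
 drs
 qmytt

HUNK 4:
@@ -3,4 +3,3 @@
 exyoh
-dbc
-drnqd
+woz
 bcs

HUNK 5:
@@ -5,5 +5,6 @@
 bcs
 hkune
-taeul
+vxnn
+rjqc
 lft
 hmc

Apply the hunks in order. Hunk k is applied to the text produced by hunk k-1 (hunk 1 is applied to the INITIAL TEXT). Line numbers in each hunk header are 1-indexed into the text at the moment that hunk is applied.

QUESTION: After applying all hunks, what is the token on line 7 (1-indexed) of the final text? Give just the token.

Hunk 1: at line 5 remove [yac,xsp] add [bcs,hkune] -> 14 lines: kfmt ojlc exyoh dbc drnqd bcs hkune taeul lft sxmp pwetq mdsv qmil lcth
Hunk 2: at line 10 remove [mdsv] add [awix,drs,qmytt] -> 16 lines: kfmt ojlc exyoh dbc drnqd bcs hkune taeul lft sxmp pwetq awix drs qmytt qmil lcth
Hunk 3: at line 8 remove [sxmp,pwetq,awix] add [hmc,dvsf] -> 15 lines: kfmt ojlc exyoh dbc drnqd bcs hkune taeul lft hmc dvsf drs qmytt qmil lcth
Hunk 4: at line 3 remove [dbc,drnqd] add [woz] -> 14 lines: kfmt ojlc exyoh woz bcs hkune taeul lft hmc dvsf drs qmytt qmil lcth
Hunk 5: at line 5 remove [taeul] add [vxnn,rjqc] -> 15 lines: kfmt ojlc exyoh woz bcs hkune vxnn rjqc lft hmc dvsf drs qmytt qmil lcth
Final line 7: vxnn

Answer: vxnn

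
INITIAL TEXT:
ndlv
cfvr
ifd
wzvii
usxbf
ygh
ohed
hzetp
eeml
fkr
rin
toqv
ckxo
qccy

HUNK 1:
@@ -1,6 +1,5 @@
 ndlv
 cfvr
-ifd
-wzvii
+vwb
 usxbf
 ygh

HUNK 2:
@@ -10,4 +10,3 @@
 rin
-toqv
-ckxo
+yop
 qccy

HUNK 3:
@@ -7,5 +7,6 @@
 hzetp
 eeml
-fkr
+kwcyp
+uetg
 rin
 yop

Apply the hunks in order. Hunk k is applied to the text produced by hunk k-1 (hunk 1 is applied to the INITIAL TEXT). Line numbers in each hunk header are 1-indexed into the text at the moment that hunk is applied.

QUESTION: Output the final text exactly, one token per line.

Hunk 1: at line 1 remove [ifd,wzvii] add [vwb] -> 13 lines: ndlv cfvr vwb usxbf ygh ohed hzetp eeml fkr rin toqv ckxo qccy
Hunk 2: at line 10 remove [toqv,ckxo] add [yop] -> 12 lines: ndlv cfvr vwb usxbf ygh ohed hzetp eeml fkr rin yop qccy
Hunk 3: at line 7 remove [fkr] add [kwcyp,uetg] -> 13 lines: ndlv cfvr vwb usxbf ygh ohed hzetp eeml kwcyp uetg rin yop qccy

Answer: ndlv
cfvr
vwb
usxbf
ygh
ohed
hzetp
eeml
kwcyp
uetg
rin
yop
qccy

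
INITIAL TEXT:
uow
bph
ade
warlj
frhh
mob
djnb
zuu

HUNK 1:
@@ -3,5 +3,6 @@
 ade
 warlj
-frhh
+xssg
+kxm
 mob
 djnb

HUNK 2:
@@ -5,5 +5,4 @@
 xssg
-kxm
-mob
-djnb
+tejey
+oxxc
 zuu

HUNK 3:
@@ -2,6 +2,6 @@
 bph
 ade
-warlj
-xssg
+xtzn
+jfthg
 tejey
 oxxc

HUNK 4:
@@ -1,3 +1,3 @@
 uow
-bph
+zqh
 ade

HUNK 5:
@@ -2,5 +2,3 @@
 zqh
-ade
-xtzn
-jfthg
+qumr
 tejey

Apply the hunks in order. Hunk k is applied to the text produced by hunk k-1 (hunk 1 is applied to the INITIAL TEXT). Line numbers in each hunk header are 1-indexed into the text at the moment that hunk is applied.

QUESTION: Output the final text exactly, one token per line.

Answer: uow
zqh
qumr
tejey
oxxc
zuu

Derivation:
Hunk 1: at line 3 remove [frhh] add [xssg,kxm] -> 9 lines: uow bph ade warlj xssg kxm mob djnb zuu
Hunk 2: at line 5 remove [kxm,mob,djnb] add [tejey,oxxc] -> 8 lines: uow bph ade warlj xssg tejey oxxc zuu
Hunk 3: at line 2 remove [warlj,xssg] add [xtzn,jfthg] -> 8 lines: uow bph ade xtzn jfthg tejey oxxc zuu
Hunk 4: at line 1 remove [bph] add [zqh] -> 8 lines: uow zqh ade xtzn jfthg tejey oxxc zuu
Hunk 5: at line 2 remove [ade,xtzn,jfthg] add [qumr] -> 6 lines: uow zqh qumr tejey oxxc zuu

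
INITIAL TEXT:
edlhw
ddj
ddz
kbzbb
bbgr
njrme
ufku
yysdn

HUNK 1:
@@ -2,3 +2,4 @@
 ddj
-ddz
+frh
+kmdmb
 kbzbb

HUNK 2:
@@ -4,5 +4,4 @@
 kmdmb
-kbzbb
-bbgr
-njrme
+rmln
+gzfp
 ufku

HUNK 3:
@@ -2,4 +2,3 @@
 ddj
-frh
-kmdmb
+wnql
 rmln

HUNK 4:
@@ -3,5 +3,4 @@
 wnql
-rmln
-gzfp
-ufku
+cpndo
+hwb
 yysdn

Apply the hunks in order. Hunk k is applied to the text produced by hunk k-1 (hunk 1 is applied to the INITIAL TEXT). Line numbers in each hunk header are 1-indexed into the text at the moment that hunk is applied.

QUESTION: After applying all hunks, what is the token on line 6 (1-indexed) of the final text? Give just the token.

Answer: yysdn

Derivation:
Hunk 1: at line 2 remove [ddz] add [frh,kmdmb] -> 9 lines: edlhw ddj frh kmdmb kbzbb bbgr njrme ufku yysdn
Hunk 2: at line 4 remove [kbzbb,bbgr,njrme] add [rmln,gzfp] -> 8 lines: edlhw ddj frh kmdmb rmln gzfp ufku yysdn
Hunk 3: at line 2 remove [frh,kmdmb] add [wnql] -> 7 lines: edlhw ddj wnql rmln gzfp ufku yysdn
Hunk 4: at line 3 remove [rmln,gzfp,ufku] add [cpndo,hwb] -> 6 lines: edlhw ddj wnql cpndo hwb yysdn
Final line 6: yysdn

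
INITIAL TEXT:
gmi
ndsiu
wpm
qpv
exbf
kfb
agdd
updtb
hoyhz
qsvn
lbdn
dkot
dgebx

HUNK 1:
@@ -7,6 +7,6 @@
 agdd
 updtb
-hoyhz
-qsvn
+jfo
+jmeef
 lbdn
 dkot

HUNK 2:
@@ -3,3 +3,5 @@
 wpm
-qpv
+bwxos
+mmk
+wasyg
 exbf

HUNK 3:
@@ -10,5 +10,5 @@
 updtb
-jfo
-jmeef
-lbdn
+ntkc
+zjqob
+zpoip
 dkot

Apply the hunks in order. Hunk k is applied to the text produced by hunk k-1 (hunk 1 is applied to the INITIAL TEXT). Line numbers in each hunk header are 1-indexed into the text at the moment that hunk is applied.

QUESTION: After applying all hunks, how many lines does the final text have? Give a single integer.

Hunk 1: at line 7 remove [hoyhz,qsvn] add [jfo,jmeef] -> 13 lines: gmi ndsiu wpm qpv exbf kfb agdd updtb jfo jmeef lbdn dkot dgebx
Hunk 2: at line 3 remove [qpv] add [bwxos,mmk,wasyg] -> 15 lines: gmi ndsiu wpm bwxos mmk wasyg exbf kfb agdd updtb jfo jmeef lbdn dkot dgebx
Hunk 3: at line 10 remove [jfo,jmeef,lbdn] add [ntkc,zjqob,zpoip] -> 15 lines: gmi ndsiu wpm bwxos mmk wasyg exbf kfb agdd updtb ntkc zjqob zpoip dkot dgebx
Final line count: 15

Answer: 15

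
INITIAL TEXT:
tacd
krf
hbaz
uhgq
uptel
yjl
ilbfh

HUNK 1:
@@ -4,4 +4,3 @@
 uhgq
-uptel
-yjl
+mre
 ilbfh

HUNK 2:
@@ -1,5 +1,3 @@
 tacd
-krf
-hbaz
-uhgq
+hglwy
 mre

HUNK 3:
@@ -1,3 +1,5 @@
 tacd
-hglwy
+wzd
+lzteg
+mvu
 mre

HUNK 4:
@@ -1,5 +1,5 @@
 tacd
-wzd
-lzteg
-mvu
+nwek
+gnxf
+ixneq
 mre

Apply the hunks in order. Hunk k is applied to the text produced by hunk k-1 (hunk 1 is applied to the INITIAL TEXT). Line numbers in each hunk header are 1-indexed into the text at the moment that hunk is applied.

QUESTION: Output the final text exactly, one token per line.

Answer: tacd
nwek
gnxf
ixneq
mre
ilbfh

Derivation:
Hunk 1: at line 4 remove [uptel,yjl] add [mre] -> 6 lines: tacd krf hbaz uhgq mre ilbfh
Hunk 2: at line 1 remove [krf,hbaz,uhgq] add [hglwy] -> 4 lines: tacd hglwy mre ilbfh
Hunk 3: at line 1 remove [hglwy] add [wzd,lzteg,mvu] -> 6 lines: tacd wzd lzteg mvu mre ilbfh
Hunk 4: at line 1 remove [wzd,lzteg,mvu] add [nwek,gnxf,ixneq] -> 6 lines: tacd nwek gnxf ixneq mre ilbfh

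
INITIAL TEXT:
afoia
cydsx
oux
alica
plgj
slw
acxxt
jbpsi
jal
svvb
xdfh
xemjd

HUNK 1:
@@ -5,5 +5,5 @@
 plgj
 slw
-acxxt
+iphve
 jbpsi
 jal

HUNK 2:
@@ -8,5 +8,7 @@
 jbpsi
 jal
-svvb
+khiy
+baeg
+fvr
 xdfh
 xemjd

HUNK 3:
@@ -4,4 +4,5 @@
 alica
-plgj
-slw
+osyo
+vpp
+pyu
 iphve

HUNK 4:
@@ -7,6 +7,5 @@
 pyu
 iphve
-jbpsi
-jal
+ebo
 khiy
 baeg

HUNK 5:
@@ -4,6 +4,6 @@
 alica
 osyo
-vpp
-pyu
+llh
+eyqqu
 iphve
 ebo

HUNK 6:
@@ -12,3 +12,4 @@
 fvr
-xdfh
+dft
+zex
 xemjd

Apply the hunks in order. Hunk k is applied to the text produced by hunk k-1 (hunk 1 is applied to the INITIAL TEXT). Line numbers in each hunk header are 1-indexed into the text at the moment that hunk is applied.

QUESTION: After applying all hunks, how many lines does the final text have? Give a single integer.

Answer: 15

Derivation:
Hunk 1: at line 5 remove [acxxt] add [iphve] -> 12 lines: afoia cydsx oux alica plgj slw iphve jbpsi jal svvb xdfh xemjd
Hunk 2: at line 8 remove [svvb] add [khiy,baeg,fvr] -> 14 lines: afoia cydsx oux alica plgj slw iphve jbpsi jal khiy baeg fvr xdfh xemjd
Hunk 3: at line 4 remove [plgj,slw] add [osyo,vpp,pyu] -> 15 lines: afoia cydsx oux alica osyo vpp pyu iphve jbpsi jal khiy baeg fvr xdfh xemjd
Hunk 4: at line 7 remove [jbpsi,jal] add [ebo] -> 14 lines: afoia cydsx oux alica osyo vpp pyu iphve ebo khiy baeg fvr xdfh xemjd
Hunk 5: at line 4 remove [vpp,pyu] add [llh,eyqqu] -> 14 lines: afoia cydsx oux alica osyo llh eyqqu iphve ebo khiy baeg fvr xdfh xemjd
Hunk 6: at line 12 remove [xdfh] add [dft,zex] -> 15 lines: afoia cydsx oux alica osyo llh eyqqu iphve ebo khiy baeg fvr dft zex xemjd
Final line count: 15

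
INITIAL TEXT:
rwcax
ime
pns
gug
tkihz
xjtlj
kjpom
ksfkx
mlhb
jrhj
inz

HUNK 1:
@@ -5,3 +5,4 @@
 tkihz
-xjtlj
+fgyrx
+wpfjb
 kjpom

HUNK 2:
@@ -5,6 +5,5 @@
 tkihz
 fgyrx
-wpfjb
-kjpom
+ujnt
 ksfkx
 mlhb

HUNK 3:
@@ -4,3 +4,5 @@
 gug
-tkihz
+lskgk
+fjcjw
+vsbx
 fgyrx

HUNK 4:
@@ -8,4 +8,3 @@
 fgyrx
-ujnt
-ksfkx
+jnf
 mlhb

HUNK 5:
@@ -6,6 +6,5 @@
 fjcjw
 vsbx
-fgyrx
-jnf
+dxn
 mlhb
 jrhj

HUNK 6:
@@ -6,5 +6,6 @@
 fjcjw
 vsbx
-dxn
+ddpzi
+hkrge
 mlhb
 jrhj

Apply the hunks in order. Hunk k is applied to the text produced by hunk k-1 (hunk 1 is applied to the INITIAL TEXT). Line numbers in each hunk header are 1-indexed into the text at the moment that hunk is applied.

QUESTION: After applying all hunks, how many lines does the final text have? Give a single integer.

Hunk 1: at line 5 remove [xjtlj] add [fgyrx,wpfjb] -> 12 lines: rwcax ime pns gug tkihz fgyrx wpfjb kjpom ksfkx mlhb jrhj inz
Hunk 2: at line 5 remove [wpfjb,kjpom] add [ujnt] -> 11 lines: rwcax ime pns gug tkihz fgyrx ujnt ksfkx mlhb jrhj inz
Hunk 3: at line 4 remove [tkihz] add [lskgk,fjcjw,vsbx] -> 13 lines: rwcax ime pns gug lskgk fjcjw vsbx fgyrx ujnt ksfkx mlhb jrhj inz
Hunk 4: at line 8 remove [ujnt,ksfkx] add [jnf] -> 12 lines: rwcax ime pns gug lskgk fjcjw vsbx fgyrx jnf mlhb jrhj inz
Hunk 5: at line 6 remove [fgyrx,jnf] add [dxn] -> 11 lines: rwcax ime pns gug lskgk fjcjw vsbx dxn mlhb jrhj inz
Hunk 6: at line 6 remove [dxn] add [ddpzi,hkrge] -> 12 lines: rwcax ime pns gug lskgk fjcjw vsbx ddpzi hkrge mlhb jrhj inz
Final line count: 12

Answer: 12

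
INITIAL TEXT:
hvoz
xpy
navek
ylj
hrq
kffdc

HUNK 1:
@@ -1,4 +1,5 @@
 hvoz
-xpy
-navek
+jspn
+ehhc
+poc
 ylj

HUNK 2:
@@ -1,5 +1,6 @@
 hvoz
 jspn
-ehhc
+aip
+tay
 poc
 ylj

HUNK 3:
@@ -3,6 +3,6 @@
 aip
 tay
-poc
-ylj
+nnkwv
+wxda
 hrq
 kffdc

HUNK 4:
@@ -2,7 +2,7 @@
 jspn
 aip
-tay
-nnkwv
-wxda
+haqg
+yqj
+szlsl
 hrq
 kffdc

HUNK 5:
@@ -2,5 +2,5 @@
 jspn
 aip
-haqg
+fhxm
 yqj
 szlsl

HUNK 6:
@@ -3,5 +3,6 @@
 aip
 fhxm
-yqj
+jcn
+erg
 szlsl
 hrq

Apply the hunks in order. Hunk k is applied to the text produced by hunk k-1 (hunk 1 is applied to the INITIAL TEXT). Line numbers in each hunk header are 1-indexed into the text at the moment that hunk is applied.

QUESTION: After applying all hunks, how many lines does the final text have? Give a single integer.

Answer: 9

Derivation:
Hunk 1: at line 1 remove [xpy,navek] add [jspn,ehhc,poc] -> 7 lines: hvoz jspn ehhc poc ylj hrq kffdc
Hunk 2: at line 1 remove [ehhc] add [aip,tay] -> 8 lines: hvoz jspn aip tay poc ylj hrq kffdc
Hunk 3: at line 3 remove [poc,ylj] add [nnkwv,wxda] -> 8 lines: hvoz jspn aip tay nnkwv wxda hrq kffdc
Hunk 4: at line 2 remove [tay,nnkwv,wxda] add [haqg,yqj,szlsl] -> 8 lines: hvoz jspn aip haqg yqj szlsl hrq kffdc
Hunk 5: at line 2 remove [haqg] add [fhxm] -> 8 lines: hvoz jspn aip fhxm yqj szlsl hrq kffdc
Hunk 6: at line 3 remove [yqj] add [jcn,erg] -> 9 lines: hvoz jspn aip fhxm jcn erg szlsl hrq kffdc
Final line count: 9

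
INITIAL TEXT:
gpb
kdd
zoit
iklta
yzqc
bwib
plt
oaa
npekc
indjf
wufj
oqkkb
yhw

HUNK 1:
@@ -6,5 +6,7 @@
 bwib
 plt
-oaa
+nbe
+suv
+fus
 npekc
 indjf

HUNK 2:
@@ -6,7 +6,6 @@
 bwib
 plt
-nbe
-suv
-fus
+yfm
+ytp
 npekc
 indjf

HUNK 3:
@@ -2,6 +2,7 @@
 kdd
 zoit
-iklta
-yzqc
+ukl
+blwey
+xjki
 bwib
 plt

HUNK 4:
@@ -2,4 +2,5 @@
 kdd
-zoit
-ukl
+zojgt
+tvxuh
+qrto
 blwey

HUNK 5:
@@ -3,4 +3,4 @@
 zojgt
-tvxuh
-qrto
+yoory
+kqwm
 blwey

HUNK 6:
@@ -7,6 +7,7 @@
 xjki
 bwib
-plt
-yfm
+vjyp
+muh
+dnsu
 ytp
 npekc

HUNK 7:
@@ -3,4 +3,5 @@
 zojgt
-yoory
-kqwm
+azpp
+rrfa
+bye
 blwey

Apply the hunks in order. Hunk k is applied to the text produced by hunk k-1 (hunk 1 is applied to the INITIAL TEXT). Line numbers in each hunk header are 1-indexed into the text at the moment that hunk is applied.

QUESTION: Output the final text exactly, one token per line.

Answer: gpb
kdd
zojgt
azpp
rrfa
bye
blwey
xjki
bwib
vjyp
muh
dnsu
ytp
npekc
indjf
wufj
oqkkb
yhw

Derivation:
Hunk 1: at line 6 remove [oaa] add [nbe,suv,fus] -> 15 lines: gpb kdd zoit iklta yzqc bwib plt nbe suv fus npekc indjf wufj oqkkb yhw
Hunk 2: at line 6 remove [nbe,suv,fus] add [yfm,ytp] -> 14 lines: gpb kdd zoit iklta yzqc bwib plt yfm ytp npekc indjf wufj oqkkb yhw
Hunk 3: at line 2 remove [iklta,yzqc] add [ukl,blwey,xjki] -> 15 lines: gpb kdd zoit ukl blwey xjki bwib plt yfm ytp npekc indjf wufj oqkkb yhw
Hunk 4: at line 2 remove [zoit,ukl] add [zojgt,tvxuh,qrto] -> 16 lines: gpb kdd zojgt tvxuh qrto blwey xjki bwib plt yfm ytp npekc indjf wufj oqkkb yhw
Hunk 5: at line 3 remove [tvxuh,qrto] add [yoory,kqwm] -> 16 lines: gpb kdd zojgt yoory kqwm blwey xjki bwib plt yfm ytp npekc indjf wufj oqkkb yhw
Hunk 6: at line 7 remove [plt,yfm] add [vjyp,muh,dnsu] -> 17 lines: gpb kdd zojgt yoory kqwm blwey xjki bwib vjyp muh dnsu ytp npekc indjf wufj oqkkb yhw
Hunk 7: at line 3 remove [yoory,kqwm] add [azpp,rrfa,bye] -> 18 lines: gpb kdd zojgt azpp rrfa bye blwey xjki bwib vjyp muh dnsu ytp npekc indjf wufj oqkkb yhw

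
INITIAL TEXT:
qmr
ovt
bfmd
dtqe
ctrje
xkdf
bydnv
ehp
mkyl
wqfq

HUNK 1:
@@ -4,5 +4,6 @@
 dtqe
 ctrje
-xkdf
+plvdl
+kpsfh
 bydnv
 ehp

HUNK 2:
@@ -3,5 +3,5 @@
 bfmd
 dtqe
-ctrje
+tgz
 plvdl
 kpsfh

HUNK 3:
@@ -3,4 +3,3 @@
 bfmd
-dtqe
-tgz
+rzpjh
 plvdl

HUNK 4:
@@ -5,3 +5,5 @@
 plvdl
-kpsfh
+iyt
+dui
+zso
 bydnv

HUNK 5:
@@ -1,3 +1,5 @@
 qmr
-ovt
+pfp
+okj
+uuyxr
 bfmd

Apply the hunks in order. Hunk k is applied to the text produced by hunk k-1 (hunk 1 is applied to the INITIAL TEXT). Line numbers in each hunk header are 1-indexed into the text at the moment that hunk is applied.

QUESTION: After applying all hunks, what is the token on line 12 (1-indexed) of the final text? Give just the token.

Answer: ehp

Derivation:
Hunk 1: at line 4 remove [xkdf] add [plvdl,kpsfh] -> 11 lines: qmr ovt bfmd dtqe ctrje plvdl kpsfh bydnv ehp mkyl wqfq
Hunk 2: at line 3 remove [ctrje] add [tgz] -> 11 lines: qmr ovt bfmd dtqe tgz plvdl kpsfh bydnv ehp mkyl wqfq
Hunk 3: at line 3 remove [dtqe,tgz] add [rzpjh] -> 10 lines: qmr ovt bfmd rzpjh plvdl kpsfh bydnv ehp mkyl wqfq
Hunk 4: at line 5 remove [kpsfh] add [iyt,dui,zso] -> 12 lines: qmr ovt bfmd rzpjh plvdl iyt dui zso bydnv ehp mkyl wqfq
Hunk 5: at line 1 remove [ovt] add [pfp,okj,uuyxr] -> 14 lines: qmr pfp okj uuyxr bfmd rzpjh plvdl iyt dui zso bydnv ehp mkyl wqfq
Final line 12: ehp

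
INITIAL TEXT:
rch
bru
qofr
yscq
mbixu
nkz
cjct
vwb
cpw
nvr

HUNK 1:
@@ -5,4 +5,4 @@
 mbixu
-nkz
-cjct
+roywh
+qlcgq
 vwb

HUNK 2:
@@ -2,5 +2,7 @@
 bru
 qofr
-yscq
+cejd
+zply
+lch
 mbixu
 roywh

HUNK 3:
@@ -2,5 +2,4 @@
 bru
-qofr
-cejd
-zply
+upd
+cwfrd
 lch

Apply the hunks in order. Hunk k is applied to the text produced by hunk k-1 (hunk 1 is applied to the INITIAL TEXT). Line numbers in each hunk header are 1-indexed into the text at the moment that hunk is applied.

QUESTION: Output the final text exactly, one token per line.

Answer: rch
bru
upd
cwfrd
lch
mbixu
roywh
qlcgq
vwb
cpw
nvr

Derivation:
Hunk 1: at line 5 remove [nkz,cjct] add [roywh,qlcgq] -> 10 lines: rch bru qofr yscq mbixu roywh qlcgq vwb cpw nvr
Hunk 2: at line 2 remove [yscq] add [cejd,zply,lch] -> 12 lines: rch bru qofr cejd zply lch mbixu roywh qlcgq vwb cpw nvr
Hunk 3: at line 2 remove [qofr,cejd,zply] add [upd,cwfrd] -> 11 lines: rch bru upd cwfrd lch mbixu roywh qlcgq vwb cpw nvr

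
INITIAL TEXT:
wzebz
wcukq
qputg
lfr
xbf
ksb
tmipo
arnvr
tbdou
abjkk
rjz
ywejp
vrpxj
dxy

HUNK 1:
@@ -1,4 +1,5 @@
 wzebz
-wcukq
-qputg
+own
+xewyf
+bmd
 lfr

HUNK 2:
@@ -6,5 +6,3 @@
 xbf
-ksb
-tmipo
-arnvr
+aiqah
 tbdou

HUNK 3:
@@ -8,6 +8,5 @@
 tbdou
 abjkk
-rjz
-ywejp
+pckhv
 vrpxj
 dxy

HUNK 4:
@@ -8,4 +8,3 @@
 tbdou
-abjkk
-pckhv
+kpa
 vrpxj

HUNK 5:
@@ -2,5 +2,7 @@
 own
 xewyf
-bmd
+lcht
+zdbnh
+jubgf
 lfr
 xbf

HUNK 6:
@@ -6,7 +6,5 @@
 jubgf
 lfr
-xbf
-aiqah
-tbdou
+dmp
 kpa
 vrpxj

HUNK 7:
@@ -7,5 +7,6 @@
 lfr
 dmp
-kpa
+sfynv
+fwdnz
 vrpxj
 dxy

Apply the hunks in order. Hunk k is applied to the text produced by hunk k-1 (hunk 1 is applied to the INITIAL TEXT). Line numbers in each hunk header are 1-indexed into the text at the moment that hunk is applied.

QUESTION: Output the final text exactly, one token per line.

Hunk 1: at line 1 remove [wcukq,qputg] add [own,xewyf,bmd] -> 15 lines: wzebz own xewyf bmd lfr xbf ksb tmipo arnvr tbdou abjkk rjz ywejp vrpxj dxy
Hunk 2: at line 6 remove [ksb,tmipo,arnvr] add [aiqah] -> 13 lines: wzebz own xewyf bmd lfr xbf aiqah tbdou abjkk rjz ywejp vrpxj dxy
Hunk 3: at line 8 remove [rjz,ywejp] add [pckhv] -> 12 lines: wzebz own xewyf bmd lfr xbf aiqah tbdou abjkk pckhv vrpxj dxy
Hunk 4: at line 8 remove [abjkk,pckhv] add [kpa] -> 11 lines: wzebz own xewyf bmd lfr xbf aiqah tbdou kpa vrpxj dxy
Hunk 5: at line 2 remove [bmd] add [lcht,zdbnh,jubgf] -> 13 lines: wzebz own xewyf lcht zdbnh jubgf lfr xbf aiqah tbdou kpa vrpxj dxy
Hunk 6: at line 6 remove [xbf,aiqah,tbdou] add [dmp] -> 11 lines: wzebz own xewyf lcht zdbnh jubgf lfr dmp kpa vrpxj dxy
Hunk 7: at line 7 remove [kpa] add [sfynv,fwdnz] -> 12 lines: wzebz own xewyf lcht zdbnh jubgf lfr dmp sfynv fwdnz vrpxj dxy

Answer: wzebz
own
xewyf
lcht
zdbnh
jubgf
lfr
dmp
sfynv
fwdnz
vrpxj
dxy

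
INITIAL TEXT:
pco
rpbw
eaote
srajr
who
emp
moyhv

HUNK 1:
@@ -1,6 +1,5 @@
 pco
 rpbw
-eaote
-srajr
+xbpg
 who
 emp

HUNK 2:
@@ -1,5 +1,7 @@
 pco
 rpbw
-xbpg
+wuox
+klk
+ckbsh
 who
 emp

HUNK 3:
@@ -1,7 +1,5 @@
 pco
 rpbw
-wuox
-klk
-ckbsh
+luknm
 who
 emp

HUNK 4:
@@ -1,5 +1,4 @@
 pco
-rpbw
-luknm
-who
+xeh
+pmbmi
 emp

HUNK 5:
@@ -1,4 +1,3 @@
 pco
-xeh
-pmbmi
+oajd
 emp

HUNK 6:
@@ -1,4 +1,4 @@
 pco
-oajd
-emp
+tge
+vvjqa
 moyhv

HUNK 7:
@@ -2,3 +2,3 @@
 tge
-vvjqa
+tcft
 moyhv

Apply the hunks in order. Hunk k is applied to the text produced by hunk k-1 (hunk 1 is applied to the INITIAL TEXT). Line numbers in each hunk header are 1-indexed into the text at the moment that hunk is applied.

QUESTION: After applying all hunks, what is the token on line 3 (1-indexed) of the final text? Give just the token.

Hunk 1: at line 1 remove [eaote,srajr] add [xbpg] -> 6 lines: pco rpbw xbpg who emp moyhv
Hunk 2: at line 1 remove [xbpg] add [wuox,klk,ckbsh] -> 8 lines: pco rpbw wuox klk ckbsh who emp moyhv
Hunk 3: at line 1 remove [wuox,klk,ckbsh] add [luknm] -> 6 lines: pco rpbw luknm who emp moyhv
Hunk 4: at line 1 remove [rpbw,luknm,who] add [xeh,pmbmi] -> 5 lines: pco xeh pmbmi emp moyhv
Hunk 5: at line 1 remove [xeh,pmbmi] add [oajd] -> 4 lines: pco oajd emp moyhv
Hunk 6: at line 1 remove [oajd,emp] add [tge,vvjqa] -> 4 lines: pco tge vvjqa moyhv
Hunk 7: at line 2 remove [vvjqa] add [tcft] -> 4 lines: pco tge tcft moyhv
Final line 3: tcft

Answer: tcft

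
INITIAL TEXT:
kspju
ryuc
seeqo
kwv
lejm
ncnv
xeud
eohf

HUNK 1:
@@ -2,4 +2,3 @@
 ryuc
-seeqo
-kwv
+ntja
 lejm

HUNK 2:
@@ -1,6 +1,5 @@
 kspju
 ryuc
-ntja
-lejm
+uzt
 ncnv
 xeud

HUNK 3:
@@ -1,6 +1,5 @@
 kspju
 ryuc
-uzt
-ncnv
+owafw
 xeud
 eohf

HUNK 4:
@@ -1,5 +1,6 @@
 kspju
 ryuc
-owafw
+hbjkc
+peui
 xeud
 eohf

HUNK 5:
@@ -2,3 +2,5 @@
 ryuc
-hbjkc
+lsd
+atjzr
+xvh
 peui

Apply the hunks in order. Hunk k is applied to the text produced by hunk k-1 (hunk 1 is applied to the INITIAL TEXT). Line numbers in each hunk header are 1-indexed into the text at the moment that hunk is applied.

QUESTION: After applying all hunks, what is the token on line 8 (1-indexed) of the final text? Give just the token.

Answer: eohf

Derivation:
Hunk 1: at line 2 remove [seeqo,kwv] add [ntja] -> 7 lines: kspju ryuc ntja lejm ncnv xeud eohf
Hunk 2: at line 1 remove [ntja,lejm] add [uzt] -> 6 lines: kspju ryuc uzt ncnv xeud eohf
Hunk 3: at line 1 remove [uzt,ncnv] add [owafw] -> 5 lines: kspju ryuc owafw xeud eohf
Hunk 4: at line 1 remove [owafw] add [hbjkc,peui] -> 6 lines: kspju ryuc hbjkc peui xeud eohf
Hunk 5: at line 2 remove [hbjkc] add [lsd,atjzr,xvh] -> 8 lines: kspju ryuc lsd atjzr xvh peui xeud eohf
Final line 8: eohf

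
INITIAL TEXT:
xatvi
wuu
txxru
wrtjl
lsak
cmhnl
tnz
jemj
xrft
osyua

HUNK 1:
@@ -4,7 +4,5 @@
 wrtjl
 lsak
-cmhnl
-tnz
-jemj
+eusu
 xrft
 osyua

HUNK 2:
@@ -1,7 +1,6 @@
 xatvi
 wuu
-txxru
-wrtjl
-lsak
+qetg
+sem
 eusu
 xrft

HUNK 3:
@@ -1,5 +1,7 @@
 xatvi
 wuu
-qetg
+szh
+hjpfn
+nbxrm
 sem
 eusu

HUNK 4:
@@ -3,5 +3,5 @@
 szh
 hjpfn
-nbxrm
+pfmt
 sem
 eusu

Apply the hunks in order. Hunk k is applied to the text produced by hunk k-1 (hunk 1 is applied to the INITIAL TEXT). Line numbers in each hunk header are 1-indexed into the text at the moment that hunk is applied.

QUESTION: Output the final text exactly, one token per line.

Answer: xatvi
wuu
szh
hjpfn
pfmt
sem
eusu
xrft
osyua

Derivation:
Hunk 1: at line 4 remove [cmhnl,tnz,jemj] add [eusu] -> 8 lines: xatvi wuu txxru wrtjl lsak eusu xrft osyua
Hunk 2: at line 1 remove [txxru,wrtjl,lsak] add [qetg,sem] -> 7 lines: xatvi wuu qetg sem eusu xrft osyua
Hunk 3: at line 1 remove [qetg] add [szh,hjpfn,nbxrm] -> 9 lines: xatvi wuu szh hjpfn nbxrm sem eusu xrft osyua
Hunk 4: at line 3 remove [nbxrm] add [pfmt] -> 9 lines: xatvi wuu szh hjpfn pfmt sem eusu xrft osyua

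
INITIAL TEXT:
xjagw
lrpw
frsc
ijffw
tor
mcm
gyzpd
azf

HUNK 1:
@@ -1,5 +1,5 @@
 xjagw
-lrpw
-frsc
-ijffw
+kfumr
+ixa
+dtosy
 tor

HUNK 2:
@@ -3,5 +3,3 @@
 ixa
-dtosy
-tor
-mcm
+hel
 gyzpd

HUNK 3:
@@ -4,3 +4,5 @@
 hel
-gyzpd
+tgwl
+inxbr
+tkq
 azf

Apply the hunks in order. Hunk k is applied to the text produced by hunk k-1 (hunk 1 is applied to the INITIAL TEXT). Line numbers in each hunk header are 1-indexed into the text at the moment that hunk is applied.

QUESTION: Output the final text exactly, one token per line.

Hunk 1: at line 1 remove [lrpw,frsc,ijffw] add [kfumr,ixa,dtosy] -> 8 lines: xjagw kfumr ixa dtosy tor mcm gyzpd azf
Hunk 2: at line 3 remove [dtosy,tor,mcm] add [hel] -> 6 lines: xjagw kfumr ixa hel gyzpd azf
Hunk 3: at line 4 remove [gyzpd] add [tgwl,inxbr,tkq] -> 8 lines: xjagw kfumr ixa hel tgwl inxbr tkq azf

Answer: xjagw
kfumr
ixa
hel
tgwl
inxbr
tkq
azf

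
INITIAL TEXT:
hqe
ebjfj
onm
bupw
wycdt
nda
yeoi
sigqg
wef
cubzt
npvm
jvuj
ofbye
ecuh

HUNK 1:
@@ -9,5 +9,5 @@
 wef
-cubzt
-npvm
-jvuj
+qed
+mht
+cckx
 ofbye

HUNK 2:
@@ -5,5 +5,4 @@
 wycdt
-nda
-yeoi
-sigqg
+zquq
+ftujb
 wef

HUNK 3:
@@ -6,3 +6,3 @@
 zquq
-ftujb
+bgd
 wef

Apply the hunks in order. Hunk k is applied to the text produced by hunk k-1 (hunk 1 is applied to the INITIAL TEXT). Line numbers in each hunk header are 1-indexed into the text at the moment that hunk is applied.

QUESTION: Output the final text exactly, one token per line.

Answer: hqe
ebjfj
onm
bupw
wycdt
zquq
bgd
wef
qed
mht
cckx
ofbye
ecuh

Derivation:
Hunk 1: at line 9 remove [cubzt,npvm,jvuj] add [qed,mht,cckx] -> 14 lines: hqe ebjfj onm bupw wycdt nda yeoi sigqg wef qed mht cckx ofbye ecuh
Hunk 2: at line 5 remove [nda,yeoi,sigqg] add [zquq,ftujb] -> 13 lines: hqe ebjfj onm bupw wycdt zquq ftujb wef qed mht cckx ofbye ecuh
Hunk 3: at line 6 remove [ftujb] add [bgd] -> 13 lines: hqe ebjfj onm bupw wycdt zquq bgd wef qed mht cckx ofbye ecuh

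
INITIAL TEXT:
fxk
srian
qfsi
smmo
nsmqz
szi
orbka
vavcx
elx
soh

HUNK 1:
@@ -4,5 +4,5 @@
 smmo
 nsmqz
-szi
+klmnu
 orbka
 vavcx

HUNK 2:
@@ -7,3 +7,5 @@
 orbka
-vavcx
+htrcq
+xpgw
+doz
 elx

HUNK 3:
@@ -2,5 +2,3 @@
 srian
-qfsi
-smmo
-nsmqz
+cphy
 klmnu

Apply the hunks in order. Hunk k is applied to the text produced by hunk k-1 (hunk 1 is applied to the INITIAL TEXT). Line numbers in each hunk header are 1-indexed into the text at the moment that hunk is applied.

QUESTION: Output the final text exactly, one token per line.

Hunk 1: at line 4 remove [szi] add [klmnu] -> 10 lines: fxk srian qfsi smmo nsmqz klmnu orbka vavcx elx soh
Hunk 2: at line 7 remove [vavcx] add [htrcq,xpgw,doz] -> 12 lines: fxk srian qfsi smmo nsmqz klmnu orbka htrcq xpgw doz elx soh
Hunk 3: at line 2 remove [qfsi,smmo,nsmqz] add [cphy] -> 10 lines: fxk srian cphy klmnu orbka htrcq xpgw doz elx soh

Answer: fxk
srian
cphy
klmnu
orbka
htrcq
xpgw
doz
elx
soh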